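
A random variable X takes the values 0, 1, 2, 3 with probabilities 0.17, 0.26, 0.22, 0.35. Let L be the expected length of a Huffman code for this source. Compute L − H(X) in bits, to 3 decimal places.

0.049 bits

Entropy H = −Σ p log₂ p ≈ 1.9505 bits.
Huffman merges: 17/100+11/50→39/100; 13/50+7/20→61/100; 39/100+61/100→1. L = 2 ≈ 2.0000.
L − H = 2.0000 − 1.9505 = 0.049 bits.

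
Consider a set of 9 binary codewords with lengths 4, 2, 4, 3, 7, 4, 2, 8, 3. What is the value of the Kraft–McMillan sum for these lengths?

With common denominator 2^8 = 256: Σ 2^(−ℓᵢ) = 16/256 + 64/256 + 16/256 + 32/256 + 2/256 + 16/256 + 64/256 + 1/256 + 32/256 = 243/256 = 0.94921875.

0.94921875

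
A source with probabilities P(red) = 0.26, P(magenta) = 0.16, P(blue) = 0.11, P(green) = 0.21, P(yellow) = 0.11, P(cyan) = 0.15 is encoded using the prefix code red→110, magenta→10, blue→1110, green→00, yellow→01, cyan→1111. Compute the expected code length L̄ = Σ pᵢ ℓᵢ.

2.78 bits/symbol

L̄ = Σ pᵢ·ℓᵢ = 0.26·3 + 0.16·2 + 0.11·4 + 0.21·2 + 0.11·2 + 0.15·4 = 2.78 bits/symbol.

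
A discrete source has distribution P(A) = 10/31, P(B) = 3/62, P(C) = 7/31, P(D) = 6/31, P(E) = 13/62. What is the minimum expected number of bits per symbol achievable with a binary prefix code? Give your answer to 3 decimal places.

Repeatedly combine the two least-probable nodes; the expected code length is the sum of the merged weights.
merge 3/62 + 6/31 → 15/62
merge 13/62 + 7/31 → 27/62
merge 15/62 + 10/31 → 35/62
merge 27/62 + 35/62 → 1
L = 15/62 + 27/62 + 35/62 + 1 = 139/62 ≈ 2.242 bits/symbol.

2.242 bits/symbol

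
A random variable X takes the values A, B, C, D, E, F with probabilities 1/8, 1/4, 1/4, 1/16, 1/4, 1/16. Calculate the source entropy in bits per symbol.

Each probability is a power of 1/2, so log₂(1/p) is an integer.
H = Σ p·log₂(1/p) = 1/8·3 + 1/4·2 + 1/4·2 + 1/16·4 + 1/4·2 + 1/16·4 = 2.375 bits.

2.375 bits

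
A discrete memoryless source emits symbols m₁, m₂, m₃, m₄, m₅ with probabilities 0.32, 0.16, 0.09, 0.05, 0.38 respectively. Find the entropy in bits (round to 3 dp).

H = −Σ pᵢ log₂ pᵢ.
−0.32·log₂(0.32) = 0.5260
−0.16·log₂(0.16) = 0.4230
−0.09·log₂(0.09) = 0.3127
−0.05·log₂(0.05) = 0.2161
−0.38·log₂(0.38) = 0.5305
Sum ≈ 2.0083 → 2.008 bits.

2.008 bits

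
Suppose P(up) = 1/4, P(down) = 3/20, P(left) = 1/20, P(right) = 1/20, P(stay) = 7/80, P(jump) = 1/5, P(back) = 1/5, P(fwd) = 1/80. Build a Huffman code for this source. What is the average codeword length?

Repeatedly combine the two least-probable nodes; the expected code length is the sum of the merged weights.
merge 1/80 + 1/20 → 1/16
merge 1/20 + 1/16 → 9/80
merge 7/80 + 9/80 → 1/5
merge 3/20 + 1/5 → 7/20
merge 1/5 + 1/5 → 2/5
merge 1/4 + 7/20 → 3/5
merge 2/5 + 3/5 → 1
L = 1/16 + 9/80 + 1/5 + 7/20 + 2/5 + 3/5 + 1 = 109/40 = 2.725 bits/symbol.

2.725 bits/symbol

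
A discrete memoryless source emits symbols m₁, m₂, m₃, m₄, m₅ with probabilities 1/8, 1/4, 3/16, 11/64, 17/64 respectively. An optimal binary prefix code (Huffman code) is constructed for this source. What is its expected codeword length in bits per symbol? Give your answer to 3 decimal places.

Repeatedly combine the two least-probable nodes; the expected code length is the sum of the merged weights.
merge 1/8 + 11/64 → 19/64
merge 3/16 + 1/4 → 7/16
merge 17/64 + 19/64 → 9/16
merge 7/16 + 9/16 → 1
L = 19/64 + 7/16 + 9/16 + 1 = 147/64 ≈ 2.297 bits/symbol.

2.297 bits/symbol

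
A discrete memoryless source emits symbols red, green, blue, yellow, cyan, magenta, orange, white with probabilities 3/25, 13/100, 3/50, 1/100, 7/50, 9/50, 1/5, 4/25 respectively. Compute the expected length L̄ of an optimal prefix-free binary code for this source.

2.87 bits/symbol

Repeatedly combine the two least-probable nodes; the expected code length is the sum of the merged weights.
merge 1/100 + 3/50 → 7/100
merge 7/100 + 3/25 → 19/100
merge 13/100 + 7/50 → 27/100
merge 4/25 + 9/50 → 17/50
merge 19/100 + 1/5 → 39/100
merge 27/100 + 17/50 → 61/100
merge 39/100 + 61/100 → 1
L = 7/100 + 19/100 + 27/100 + 17/50 + 39/100 + 61/100 + 1 = 287/100 = 2.87 bits/symbol.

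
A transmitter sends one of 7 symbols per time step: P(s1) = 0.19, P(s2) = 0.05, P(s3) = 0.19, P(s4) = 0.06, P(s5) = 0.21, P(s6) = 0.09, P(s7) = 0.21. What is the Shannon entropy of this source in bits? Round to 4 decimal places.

H = −Σ pᵢ log₂ pᵢ.
−0.19·log₂(0.19) = 0.4552
−0.05·log₂(0.05) = 0.2161
−0.19·log₂(0.19) = 0.4552
−0.06·log₂(0.06) = 0.2435
−0.21·log₂(0.21) = 0.4728
−0.09·log₂(0.09) = 0.3127
−0.21·log₂(0.21) = 0.4728
Sum ≈ 2.6284 → 2.6284 bits.

2.6284 bits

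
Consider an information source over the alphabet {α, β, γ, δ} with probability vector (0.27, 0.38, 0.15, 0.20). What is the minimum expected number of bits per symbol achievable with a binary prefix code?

Repeatedly combine the two least-probable nodes; the expected code length is the sum of the merged weights.
merge 3/20 + 1/5 → 7/20
merge 27/100 + 7/20 → 31/50
merge 19/50 + 31/50 → 1
L = 7/20 + 31/50 + 1 = 197/100 = 1.97 bits/symbol.

1.97 bits/symbol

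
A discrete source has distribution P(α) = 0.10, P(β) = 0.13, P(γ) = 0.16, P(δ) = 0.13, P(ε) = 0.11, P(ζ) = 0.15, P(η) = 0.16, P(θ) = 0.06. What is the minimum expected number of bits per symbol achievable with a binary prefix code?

3 bits/symbol

Repeatedly combine the two least-probable nodes; the expected code length is the sum of the merged weights.
merge 3/50 + 1/10 → 4/25
merge 11/100 + 13/100 → 6/25
merge 13/100 + 3/20 → 7/25
merge 4/25 + 4/25 → 8/25
merge 4/25 + 6/25 → 2/5
merge 7/25 + 8/25 → 3/5
merge 2/5 + 3/5 → 1
L = 4/25 + 6/25 + 7/25 + 8/25 + 2/5 + 3/5 + 1 = 3 bits/symbol.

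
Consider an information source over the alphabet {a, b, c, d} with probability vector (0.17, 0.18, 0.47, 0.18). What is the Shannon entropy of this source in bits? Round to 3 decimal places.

H = −Σ pᵢ log₂ pᵢ.
−0.17·log₂(0.17) = 0.4346
−0.18·log₂(0.18) = 0.4453
−0.47·log₂(0.47) = 0.5120
−0.18·log₂(0.18) = 0.4453
Sum ≈ 1.8372 → 1.837 bits.

1.837 bits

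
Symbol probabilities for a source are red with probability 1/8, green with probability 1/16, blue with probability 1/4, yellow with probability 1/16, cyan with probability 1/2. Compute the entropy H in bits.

1.875 bits

Each probability is a power of 1/2, so log₂(1/p) is an integer.
H = Σ p·log₂(1/p) = 1/8·3 + 1/16·4 + 1/4·2 + 1/16·4 + 1/2·1 = 1.875 bits.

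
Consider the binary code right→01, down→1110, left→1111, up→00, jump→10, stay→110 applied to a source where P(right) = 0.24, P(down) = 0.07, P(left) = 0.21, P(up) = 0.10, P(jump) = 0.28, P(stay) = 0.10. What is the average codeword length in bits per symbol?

L̄ = Σ pᵢ·ℓᵢ = 0.24·2 + 0.07·4 + 0.21·4 + 0.10·2 + 0.28·2 + 0.10·3 = 2.66 bits/symbol.

2.66 bits/symbol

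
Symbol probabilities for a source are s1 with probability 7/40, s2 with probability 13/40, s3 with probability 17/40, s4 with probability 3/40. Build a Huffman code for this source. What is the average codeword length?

1.825 bits/symbol

Repeatedly combine the two least-probable nodes; the expected code length is the sum of the merged weights.
merge 3/40 + 7/40 → 1/4
merge 1/4 + 13/40 → 23/40
merge 17/40 + 23/40 → 1
L = 1/4 + 23/40 + 1 = 73/40 = 1.825 bits/symbol.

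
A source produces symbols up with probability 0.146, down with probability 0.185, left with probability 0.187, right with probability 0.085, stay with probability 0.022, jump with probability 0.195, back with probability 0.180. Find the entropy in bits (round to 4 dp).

H = −Σ pᵢ log₂ pᵢ.
−0.146·log₂(0.146) = 0.4053
−0.185·log₂(0.185) = 0.4504
−0.187·log₂(0.187) = 0.4523
−0.085·log₂(0.085) = 0.3023
−0.022·log₂(0.022) = 0.1211
−0.195·log₂(0.195) = 0.4599
−0.180·log₂(0.180) = 0.4453
Sum ≈ 2.6366 → 2.6366 bits.

2.6366 bits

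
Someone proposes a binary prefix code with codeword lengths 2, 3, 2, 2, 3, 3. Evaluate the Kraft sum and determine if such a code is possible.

1.125; no

With common denominator 2^3 = 8: Σ 2^(−ℓᵢ) = 2/8 + 1/8 + 2/8 + 2/8 + 1/8 + 1/8 = 9/8 = 1.125.
Kraft's inequality requires Σ ≤ 1; here Σ = 1.125 > 1, so no such prefix code exists.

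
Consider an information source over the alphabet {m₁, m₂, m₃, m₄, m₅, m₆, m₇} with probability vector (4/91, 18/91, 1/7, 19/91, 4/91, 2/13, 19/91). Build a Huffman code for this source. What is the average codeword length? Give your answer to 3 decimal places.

2.670 bits/symbol

Repeatedly combine the two least-probable nodes; the expected code length is the sum of the merged weights.
merge 4/91 + 4/91 → 8/91
merge 8/91 + 1/7 → 3/13
merge 2/13 + 18/91 → 32/91
merge 19/91 + 19/91 → 38/91
merge 3/13 + 32/91 → 53/91
merge 38/91 + 53/91 → 1
L = 8/91 + 3/13 + 32/91 + 38/91 + 53/91 + 1 = 243/91 ≈ 2.670 bits/symbol.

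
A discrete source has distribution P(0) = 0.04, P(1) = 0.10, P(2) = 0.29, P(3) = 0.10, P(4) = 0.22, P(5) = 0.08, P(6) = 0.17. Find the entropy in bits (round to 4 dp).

H = −Σ pᵢ log₂ pᵢ.
−0.04·log₂(0.04) = 0.1858
−0.10·log₂(0.10) = 0.3322
−0.29·log₂(0.29) = 0.5179
−0.10·log₂(0.10) = 0.3322
−0.22·log₂(0.22) = 0.4806
−0.08·log₂(0.08) = 0.2915
−0.17·log₂(0.17) = 0.4346
Sum ≈ 2.5747 → 2.5747 bits.

2.5747 bits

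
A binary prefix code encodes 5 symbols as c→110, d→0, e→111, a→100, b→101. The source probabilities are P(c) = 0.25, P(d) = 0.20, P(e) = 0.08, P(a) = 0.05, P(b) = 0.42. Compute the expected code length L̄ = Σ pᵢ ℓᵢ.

2.6 bits/symbol

L̄ = Σ pᵢ·ℓᵢ = 0.25·3 + 0.20·1 + 0.08·3 + 0.05·3 + 0.42·3 = 2.6 bits/symbol.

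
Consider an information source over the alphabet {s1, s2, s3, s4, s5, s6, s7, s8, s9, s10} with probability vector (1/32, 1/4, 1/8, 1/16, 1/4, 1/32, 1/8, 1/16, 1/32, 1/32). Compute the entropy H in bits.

2.875 bits

Each probability is a power of 1/2, so log₂(1/p) is an integer.
H = Σ p·log₂(1/p) = 1/32·5 + 1/4·2 + 1/8·3 + 1/16·4 + 1/4·2 + 1/32·5 + 1/8·3 + 1/16·4 + 1/32·5 + 1/32·5 = 2.875 bits.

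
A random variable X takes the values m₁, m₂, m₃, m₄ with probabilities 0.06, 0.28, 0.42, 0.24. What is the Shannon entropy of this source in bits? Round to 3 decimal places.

H = −Σ pᵢ log₂ pᵢ.
−0.06·log₂(0.06) = 0.2435
−0.28·log₂(0.28) = 0.5142
−0.42·log₂(0.42) = 0.5256
−0.24·log₂(0.24) = 0.4941
Sum ≈ 1.7775 → 1.778 bits.

1.778 bits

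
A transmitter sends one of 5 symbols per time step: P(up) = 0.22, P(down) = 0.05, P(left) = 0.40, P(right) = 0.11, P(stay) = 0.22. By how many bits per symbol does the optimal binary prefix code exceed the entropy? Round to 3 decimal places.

0.084 bits

Entropy H = −Σ p log₂ p ≈ 2.0563 bits.
Huffman merges: 1/20+11/100→4/25; 4/25+11/50→19/50; 11/50+19/50→3/5; 2/5+3/5→1. L = 107/50 ≈ 2.1400.
L − H = 2.1400 − 2.0563 = 0.084 bits.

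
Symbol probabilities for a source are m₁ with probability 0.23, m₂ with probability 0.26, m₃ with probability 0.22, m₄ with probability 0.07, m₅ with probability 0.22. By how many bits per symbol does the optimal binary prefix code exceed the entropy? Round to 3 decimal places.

0.067 bits

Entropy H = −Σ p log₂ p ≈ 2.2227 bits.
Huffman merges: 7/100+11/50→29/100; 11/50+23/100→9/20; 13/50+29/100→11/20; 9/20+11/20→1. L = 229/100 ≈ 2.2900.
L − H = 2.2900 − 2.2227 = 0.067 bits.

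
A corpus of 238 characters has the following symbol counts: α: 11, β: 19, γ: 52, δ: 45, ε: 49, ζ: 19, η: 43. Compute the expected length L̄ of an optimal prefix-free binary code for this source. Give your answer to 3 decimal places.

Probabilities are the counts divided by 238.
Repeatedly combine the two least-probable nodes; the expected code length is the sum of the merged weights.
merge 11/238 + 19/238 → 15/119
merge 19/238 + 15/119 → 7/34
merge 43/238 + 45/238 → 44/119
merge 7/34 + 7/34 → 7/17
merge 26/119 + 44/119 → 10/17
merge 7/17 + 10/17 → 1
L = 15/119 + 7/34 + 44/119 + 7/17 + 10/17 + 1 = 643/238 ≈ 2.702 bits/symbol.

2.702 bits/symbol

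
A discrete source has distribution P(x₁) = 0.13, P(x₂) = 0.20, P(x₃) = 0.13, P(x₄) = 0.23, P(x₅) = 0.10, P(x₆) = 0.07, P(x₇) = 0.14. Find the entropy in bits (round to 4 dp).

H = −Σ pᵢ log₂ pᵢ.
−0.13·log₂(0.13) = 0.3826
−0.20·log₂(0.20) = 0.4644
−0.13·log₂(0.13) = 0.3826
−0.23·log₂(0.23) = 0.4877
−0.10·log₂(0.10) = 0.3322
−0.07·log₂(0.07) = 0.2686
−0.14·log₂(0.14) = 0.3971
Sum ≈ 2.7152 → 2.7152 bits.

2.7152 bits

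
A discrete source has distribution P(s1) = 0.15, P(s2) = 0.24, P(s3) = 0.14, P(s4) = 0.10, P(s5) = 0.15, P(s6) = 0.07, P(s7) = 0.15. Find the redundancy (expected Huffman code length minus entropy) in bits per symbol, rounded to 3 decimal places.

Entropy H = −Σ p log₂ p ≈ 2.7236 bits.
Huffman merges: 7/100+1/10→17/100; 7/50+3/20→29/100; 3/20+3/20→3/10; 17/100+6/25→41/100; 29/100+3/10→59/100; 41/100+59/100→1. L = 69/25 ≈ 2.7600.
L − H = 2.7600 − 2.7236 = 0.036 bits.

0.036 bits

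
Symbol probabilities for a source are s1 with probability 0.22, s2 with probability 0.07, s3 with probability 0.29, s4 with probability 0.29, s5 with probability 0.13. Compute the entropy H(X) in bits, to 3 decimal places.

H = −Σ pᵢ log₂ pᵢ.
−0.22·log₂(0.22) = 0.4806
−0.07·log₂(0.07) = 0.2686
−0.29·log₂(0.29) = 0.5179
−0.29·log₂(0.29) = 0.5179
−0.13·log₂(0.13) = 0.3826
Sum ≈ 2.1676 → 2.168 bits.

2.168 bits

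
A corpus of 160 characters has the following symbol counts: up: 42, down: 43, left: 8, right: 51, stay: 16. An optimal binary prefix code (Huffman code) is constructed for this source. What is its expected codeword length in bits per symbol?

2.15 bits/symbol

Probabilities are the counts divided by 160.
Repeatedly combine the two least-probable nodes; the expected code length is the sum of the merged weights.
merge 1/20 + 1/10 → 3/20
merge 3/20 + 21/80 → 33/80
merge 43/160 + 51/160 → 47/80
merge 33/80 + 47/80 → 1
L = 3/20 + 33/80 + 47/80 + 1 = 43/20 = 2.15 bits/symbol.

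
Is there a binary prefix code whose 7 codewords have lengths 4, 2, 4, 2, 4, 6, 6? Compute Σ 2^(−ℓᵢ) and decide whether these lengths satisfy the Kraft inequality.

0.71875; yes

With common denominator 2^6 = 64: Σ 2^(−ℓᵢ) = 4/64 + 16/64 + 4/64 + 16/64 + 4/64 + 1/64 + 1/64 = 46/64 = 0.71875.
Kraft's inequality requires Σ ≤ 1; here Σ = 0.71875 ≤ 1, so such a prefix code exists.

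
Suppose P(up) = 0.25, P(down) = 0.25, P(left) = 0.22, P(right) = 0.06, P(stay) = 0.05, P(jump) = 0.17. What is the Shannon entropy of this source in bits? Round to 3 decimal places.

H = −Σ pᵢ log₂ pᵢ.
−0.25·log₂(0.25) = 0.5000
−0.25·log₂(0.25) = 0.5000
−0.22·log₂(0.22) = 0.4806
−0.06·log₂(0.06) = 0.2435
−0.05·log₂(0.05) = 0.2161
−0.17·log₂(0.17) = 0.4346
Sum ≈ 2.3748 → 2.375 bits.

2.375 bits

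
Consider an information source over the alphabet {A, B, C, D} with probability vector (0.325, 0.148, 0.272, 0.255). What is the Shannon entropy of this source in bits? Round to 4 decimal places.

1.9485 bits

H = −Σ pᵢ log₂ pᵢ.
−0.325·log₂(0.325) = 0.5270
−0.148·log₂(0.148) = 0.4079
−0.272·log₂(0.272) = 0.5109
−0.255·log₂(0.255) = 0.5027
Sum ≈ 1.9485 → 1.9485 bits.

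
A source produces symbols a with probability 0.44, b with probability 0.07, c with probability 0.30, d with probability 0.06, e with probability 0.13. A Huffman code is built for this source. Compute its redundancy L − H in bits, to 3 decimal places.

Entropy H = −Σ p log₂ p ≈ 1.9370 bits.
Huffman merges: 3/50+7/100→13/100; 13/100+13/100→13/50; 13/50+3/10→14/25; 11/25+14/25→1. L = 39/20 ≈ 1.9500.
L − H = 1.9500 − 1.9370 = 0.013 bits.

0.013 bits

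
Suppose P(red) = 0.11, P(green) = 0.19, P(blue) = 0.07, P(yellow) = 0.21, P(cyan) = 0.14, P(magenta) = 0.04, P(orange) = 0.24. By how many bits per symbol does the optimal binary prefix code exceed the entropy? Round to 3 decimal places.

Entropy H = −Σ p log₂ p ≈ 2.6239 bits.
Huffman merges: 1/25+7/100→11/100; 11/100+11/100→11/50; 7/50+19/100→33/100; 21/100+11/50→43/100; 6/25+33/100→57/100; 43/100+57/100→1. L = 133/50 ≈ 2.6600.
L − H = 2.6600 − 2.6239 = 0.036 bits.

0.036 bits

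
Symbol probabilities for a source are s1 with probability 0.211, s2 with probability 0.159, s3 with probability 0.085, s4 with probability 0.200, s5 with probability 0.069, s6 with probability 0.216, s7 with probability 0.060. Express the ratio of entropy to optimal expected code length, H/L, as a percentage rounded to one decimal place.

98.1%

Entropy H = −Σ p log₂ p ≈ 2.6494 bits.
Huffman merges: 3/50+69/1000→129/1000; 17/200+129/1000→107/500; 159/1000+1/5→359/1000; 211/1000+107/500→17/40; 27/125+359/1000→23/40; 17/40+23/40→1. L = 1351/500 ≈ 2.7020.
Efficiency = H/L = 2.6494/2.7020 = 98.1%.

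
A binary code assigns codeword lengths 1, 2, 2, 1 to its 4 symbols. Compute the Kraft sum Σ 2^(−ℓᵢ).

With common denominator 2^2 = 4: Σ 2^(−ℓᵢ) = 2/4 + 1/4 + 1/4 + 2/4 = 6/4 = 1.5.

1.5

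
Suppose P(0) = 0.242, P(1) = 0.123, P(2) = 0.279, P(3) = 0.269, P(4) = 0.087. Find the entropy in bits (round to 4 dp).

2.1971 bits

H = −Σ pᵢ log₂ pᵢ.
−0.242·log₂(0.242) = 0.4954
−0.123·log₂(0.123) = 0.3719
−0.279·log₂(0.279) = 0.5138
−0.269·log₂(0.269) = 0.5096
−0.087·log₂(0.087) = 0.3065
Sum ≈ 2.1971 → 2.1971 bits.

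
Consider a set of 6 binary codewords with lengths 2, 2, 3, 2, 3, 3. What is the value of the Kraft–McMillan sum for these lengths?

1.125

With common denominator 2^3 = 8: Σ 2^(−ℓᵢ) = 2/8 + 2/8 + 1/8 + 2/8 + 1/8 + 1/8 = 9/8 = 1.125.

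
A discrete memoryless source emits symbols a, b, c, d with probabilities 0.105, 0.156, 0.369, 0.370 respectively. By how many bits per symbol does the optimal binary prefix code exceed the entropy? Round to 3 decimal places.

0.070 bits

Entropy H = −Σ p log₂ p ≈ 1.8210 bits.
Huffman merges: 21/200+39/250→261/1000; 261/1000+369/1000→63/100; 37/100+63/100→1. L = 1891/1000 ≈ 1.8910.
L − H = 1.8910 − 1.8210 = 0.070 bits.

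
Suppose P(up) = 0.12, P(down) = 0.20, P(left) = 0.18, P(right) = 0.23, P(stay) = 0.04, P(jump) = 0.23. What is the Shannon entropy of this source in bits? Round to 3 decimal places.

2.438 bits

H = −Σ pᵢ log₂ pᵢ.
−0.12·log₂(0.12) = 0.3671
−0.20·log₂(0.20) = 0.4644
−0.18·log₂(0.18) = 0.4453
−0.23·log₂(0.23) = 0.4877
−0.04·log₂(0.04) = 0.1858
−0.23·log₂(0.23) = 0.4877
Sum ≈ 2.4379 → 2.438 bits.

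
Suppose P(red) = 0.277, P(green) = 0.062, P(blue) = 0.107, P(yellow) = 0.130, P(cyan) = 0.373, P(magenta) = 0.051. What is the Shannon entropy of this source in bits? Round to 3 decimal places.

H = −Σ pᵢ log₂ pᵢ.
−0.277·log₂(0.277) = 0.5130
−0.062·log₂(0.062) = 0.2487
−0.107·log₂(0.107) = 0.3450
−0.130·log₂(0.130) = 0.3826
−0.373·log₂(0.373) = 0.5307
−0.051·log₂(0.051) = 0.2190
Sum ≈ 2.2390 → 2.239 bits.

2.239 bits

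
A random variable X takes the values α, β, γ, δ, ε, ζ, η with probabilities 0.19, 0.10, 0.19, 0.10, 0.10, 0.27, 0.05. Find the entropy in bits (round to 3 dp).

2.633 bits

H = −Σ pᵢ log₂ pᵢ.
−0.19·log₂(0.19) = 0.4552
−0.10·log₂(0.10) = 0.3322
−0.19·log₂(0.19) = 0.4552
−0.10·log₂(0.10) = 0.3322
−0.10·log₂(0.10) = 0.3322
−0.27·log₂(0.27) = 0.5100
−0.05·log₂(0.05) = 0.2161
Sum ≈ 2.6331 → 2.633 bits.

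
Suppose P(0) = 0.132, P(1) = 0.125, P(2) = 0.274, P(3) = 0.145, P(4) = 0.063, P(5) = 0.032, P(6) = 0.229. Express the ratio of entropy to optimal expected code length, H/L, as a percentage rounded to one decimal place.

99.3%

Entropy H = −Σ p log₂ p ≈ 2.5735 bits.
Huffman merges: 4/125+63/1000→19/200; 19/200+1/8→11/50; 33/250+29/200→277/1000; 11/50+229/1000→449/1000; 137/500+277/1000→551/1000; 449/1000+551/1000→1. L = 324/125 ≈ 2.5920.
Efficiency = H/L = 2.5735/2.5920 = 99.3%.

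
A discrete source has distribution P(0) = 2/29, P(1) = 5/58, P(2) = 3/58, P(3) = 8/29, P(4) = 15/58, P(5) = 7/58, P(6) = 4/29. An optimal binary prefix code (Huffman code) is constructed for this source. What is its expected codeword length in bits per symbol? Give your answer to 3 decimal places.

2.586 bits/symbol

Repeatedly combine the two least-probable nodes; the expected code length is the sum of the merged weights.
merge 3/58 + 2/29 → 7/58
merge 5/58 + 7/58 → 6/29
merge 7/58 + 4/29 → 15/58
merge 6/29 + 15/58 → 27/58
merge 15/58 + 8/29 → 31/58
merge 27/58 + 31/58 → 1
L = 7/58 + 6/29 + 15/58 + 27/58 + 31/58 + 1 = 75/29 ≈ 2.586 bits/symbol.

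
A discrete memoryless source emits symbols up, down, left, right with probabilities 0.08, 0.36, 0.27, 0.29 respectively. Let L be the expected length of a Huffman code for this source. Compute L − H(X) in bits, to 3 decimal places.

0.140 bits

Entropy H = −Σ p log₂ p ≈ 1.8500 bits.
Huffman merges: 2/25+27/100→7/20; 29/100+7/20→16/25; 9/25+16/25→1. L = 199/100 ≈ 1.9900.
L − H = 1.9900 − 1.8500 = 0.140 bits.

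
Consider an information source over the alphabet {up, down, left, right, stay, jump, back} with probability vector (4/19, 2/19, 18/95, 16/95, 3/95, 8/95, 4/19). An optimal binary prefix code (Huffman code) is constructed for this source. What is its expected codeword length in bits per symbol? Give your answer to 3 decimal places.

2.695 bits/symbol

Repeatedly combine the two least-probable nodes; the expected code length is the sum of the merged weights.
merge 3/95 + 8/95 → 11/95
merge 2/19 + 11/95 → 21/95
merge 16/95 + 18/95 → 34/95
merge 4/19 + 4/19 → 8/19
merge 21/95 + 34/95 → 11/19
merge 8/19 + 11/19 → 1
L = 11/95 + 21/95 + 34/95 + 8/19 + 11/19 + 1 = 256/95 ≈ 2.695 bits/symbol.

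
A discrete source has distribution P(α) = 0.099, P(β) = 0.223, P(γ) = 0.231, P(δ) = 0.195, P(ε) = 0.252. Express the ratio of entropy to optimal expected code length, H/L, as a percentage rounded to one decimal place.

Entropy H = −Σ p log₂ p ≈ 2.2624 bits.
Huffman merges: 99/1000+39/200→147/500; 223/1000+231/1000→227/500; 63/250+147/500→273/500; 227/500+273/500→1. L = 1147/500 ≈ 2.2940.
Efficiency = H/L = 2.2624/2.2940 = 98.6%.

98.6%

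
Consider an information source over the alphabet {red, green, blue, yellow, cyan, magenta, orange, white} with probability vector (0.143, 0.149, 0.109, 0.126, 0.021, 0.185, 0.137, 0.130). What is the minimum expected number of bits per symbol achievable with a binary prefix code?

Repeatedly combine the two least-probable nodes; the expected code length is the sum of the merged weights.
merge 21/1000 + 109/1000 → 13/100
merge 63/500 + 13/100 → 32/125
merge 13/100 + 137/1000 → 267/1000
merge 143/1000 + 149/1000 → 73/250
merge 37/200 + 32/125 → 441/1000
merge 267/1000 + 73/250 → 559/1000
merge 441/1000 + 559/1000 → 1
L = 13/100 + 32/125 + 267/1000 + 73/250 + 441/1000 + 559/1000 + 1 = 589/200 = 2.945 bits/symbol.

2.945 bits/symbol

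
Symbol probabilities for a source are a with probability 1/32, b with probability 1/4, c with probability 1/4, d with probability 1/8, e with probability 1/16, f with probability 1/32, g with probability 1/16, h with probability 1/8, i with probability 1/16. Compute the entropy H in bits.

Each probability is a power of 1/2, so log₂(1/p) is an integer.
H = Σ p·log₂(1/p) = 1/32·5 + 1/4·2 + 1/4·2 + 1/8·3 + 1/16·4 + 1/32·5 + 1/16·4 + 1/8·3 + 1/16·4 = 2.8125 bits.

2.8125 bits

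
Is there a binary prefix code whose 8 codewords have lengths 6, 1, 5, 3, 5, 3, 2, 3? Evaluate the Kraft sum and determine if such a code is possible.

1.203125; no

With common denominator 2^6 = 64: Σ 2^(−ℓᵢ) = 1/64 + 32/64 + 2/64 + 8/64 + 2/64 + 8/64 + 16/64 + 8/64 = 77/64 = 1.203125.
Kraft's inequality requires Σ ≤ 1; here Σ = 1.203125 > 1, so no such prefix code exists.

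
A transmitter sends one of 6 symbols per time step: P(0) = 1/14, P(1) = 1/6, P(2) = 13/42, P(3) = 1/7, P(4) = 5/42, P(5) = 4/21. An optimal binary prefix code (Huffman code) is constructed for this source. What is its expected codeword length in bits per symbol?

Repeatedly combine the two least-probable nodes; the expected code length is the sum of the merged weights.
merge 1/14 + 5/42 → 4/21
merge 1/7 + 1/6 → 13/42
merge 4/21 + 4/21 → 8/21
merge 13/42 + 13/42 → 13/21
merge 8/21 + 13/21 → 1
L = 4/21 + 13/42 + 8/21 + 13/21 + 1 = 5/2 = 2.5 bits/symbol.

2.5 bits/symbol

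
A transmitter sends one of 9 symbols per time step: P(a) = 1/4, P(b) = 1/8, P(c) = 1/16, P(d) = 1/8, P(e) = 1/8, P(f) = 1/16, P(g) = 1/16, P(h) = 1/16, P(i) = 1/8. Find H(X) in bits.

3 bits

Each probability is a power of 1/2, so log₂(1/p) is an integer.
H = Σ p·log₂(1/p) = 1/4·2 + 1/8·3 + 1/16·4 + 1/8·3 + 1/8·3 + 1/16·4 + 1/16·4 + 1/16·4 + 1/8·3 = 3 bits.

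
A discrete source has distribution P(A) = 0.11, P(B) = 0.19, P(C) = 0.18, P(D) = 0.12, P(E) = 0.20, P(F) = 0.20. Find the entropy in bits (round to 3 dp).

2.547 bits

H = −Σ pᵢ log₂ pᵢ.
−0.11·log₂(0.11) = 0.3503
−0.19·log₂(0.19) = 0.4552
−0.18·log₂(0.18) = 0.4453
−0.12·log₂(0.12) = 0.3671
−0.20·log₂(0.20) = 0.4644
−0.20·log₂(0.20) = 0.4644
Sum ≈ 2.5467 → 2.547 bits.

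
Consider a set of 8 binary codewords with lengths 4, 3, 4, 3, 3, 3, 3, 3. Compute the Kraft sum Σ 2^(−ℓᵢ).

0.875

With common denominator 2^4 = 16: Σ 2^(−ℓᵢ) = 1/16 + 2/16 + 1/16 + 2/16 + 2/16 + 2/16 + 2/16 + 2/16 = 14/16 = 0.875.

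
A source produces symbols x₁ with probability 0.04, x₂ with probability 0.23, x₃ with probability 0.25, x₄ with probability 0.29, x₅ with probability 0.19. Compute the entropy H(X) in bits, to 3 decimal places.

2.147 bits

H = −Σ pᵢ log₂ pᵢ.
−0.04·log₂(0.04) = 0.1858
−0.23·log₂(0.23) = 0.4877
−0.25·log₂(0.25) = 0.5000
−0.29·log₂(0.29) = 0.5179
−0.19·log₂(0.19) = 0.4552
Sum ≈ 2.1466 → 2.147 bits.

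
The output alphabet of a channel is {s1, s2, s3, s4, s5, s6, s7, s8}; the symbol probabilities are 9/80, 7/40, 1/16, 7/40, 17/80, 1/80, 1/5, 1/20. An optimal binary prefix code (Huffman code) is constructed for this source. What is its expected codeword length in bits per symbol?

Repeatedly combine the two least-probable nodes; the expected code length is the sum of the merged weights.
merge 1/80 + 1/20 → 1/16
merge 1/16 + 1/16 → 1/8
merge 9/80 + 1/8 → 19/80
merge 7/40 + 7/40 → 7/20
merge 1/5 + 17/80 → 33/80
merge 19/80 + 7/20 → 47/80
merge 33/80 + 47/80 → 1
L = 1/16 + 1/8 + 19/80 + 7/20 + 33/80 + 47/80 + 1 = 111/40 = 2.775 bits/symbol.

2.775 bits/symbol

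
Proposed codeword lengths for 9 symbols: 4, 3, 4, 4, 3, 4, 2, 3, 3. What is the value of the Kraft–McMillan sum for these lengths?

1

With common denominator 2^4 = 16: Σ 2^(−ℓᵢ) = 1/16 + 2/16 + 1/16 + 1/16 + 2/16 + 1/16 + 4/16 + 2/16 + 2/16 = 16/16 = 1.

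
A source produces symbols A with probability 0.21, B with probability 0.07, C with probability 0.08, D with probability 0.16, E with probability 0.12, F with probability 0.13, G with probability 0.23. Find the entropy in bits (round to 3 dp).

2.693 bits

H = −Σ pᵢ log₂ pᵢ.
−0.21·log₂(0.21) = 0.4728
−0.07·log₂(0.07) = 0.2686
−0.08·log₂(0.08) = 0.2915
−0.16·log₂(0.16) = 0.4230
−0.12·log₂(0.12) = 0.3671
−0.13·log₂(0.13) = 0.3826
−0.23·log₂(0.23) = 0.4877
Sum ≈ 2.6933 → 2.693 bits.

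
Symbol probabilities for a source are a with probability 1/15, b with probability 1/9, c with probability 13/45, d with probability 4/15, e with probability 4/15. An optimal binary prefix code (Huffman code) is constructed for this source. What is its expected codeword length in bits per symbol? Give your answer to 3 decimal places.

2.178 bits/symbol

Repeatedly combine the two least-probable nodes; the expected code length is the sum of the merged weights.
merge 1/15 + 1/9 → 8/45
merge 8/45 + 4/15 → 4/9
merge 4/15 + 13/45 → 5/9
merge 4/9 + 5/9 → 1
L = 8/45 + 4/9 + 5/9 + 1 = 98/45 ≈ 2.178 bits/symbol.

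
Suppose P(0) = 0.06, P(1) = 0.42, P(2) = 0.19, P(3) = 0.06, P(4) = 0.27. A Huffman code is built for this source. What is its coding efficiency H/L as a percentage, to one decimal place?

98.4%

Entropy H = −Σ p log₂ p ≈ 1.9780 bits.
Huffman merges: 3/50+3/50→3/25; 3/25+19/100→31/100; 27/100+31/100→29/50; 21/50+29/50→1. L = 201/100 ≈ 2.0100.
Efficiency = H/L = 1.9780/2.0100 = 98.4%.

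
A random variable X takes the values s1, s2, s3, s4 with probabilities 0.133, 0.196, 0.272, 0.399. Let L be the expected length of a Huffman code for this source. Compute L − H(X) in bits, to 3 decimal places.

0.042 bits

Entropy H = −Σ p log₂ p ≈ 1.8877 bits.
Huffman merges: 133/1000+49/250→329/1000; 34/125+329/1000→601/1000; 399/1000+601/1000→1. L = 193/100 ≈ 1.9300.
L − H = 1.9300 − 1.8877 = 0.042 bits.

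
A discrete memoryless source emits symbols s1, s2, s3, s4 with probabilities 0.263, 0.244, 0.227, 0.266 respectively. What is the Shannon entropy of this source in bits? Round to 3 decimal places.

H = −Σ pᵢ log₂ pᵢ.
−0.263·log₂(0.263) = 0.5068
−0.244·log₂(0.244) = 0.4966
−0.227·log₂(0.227) = 0.4856
−0.266·log₂(0.266) = 0.5082
Sum ≈ 1.9971 → 1.997 bits.

1.997 bits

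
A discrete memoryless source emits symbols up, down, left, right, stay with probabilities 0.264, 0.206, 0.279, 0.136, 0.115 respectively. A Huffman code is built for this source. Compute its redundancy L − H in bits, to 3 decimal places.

0.010 bits

Entropy H = −Σ p log₂ p ≈ 2.2409 bits.
Huffman merges: 23/200+17/125→251/1000; 103/500+251/1000→457/1000; 33/125+279/1000→543/1000; 457/1000+543/1000→1. L = 2251/1000 ≈ 2.2510.
L − H = 2.2510 − 2.2409 = 0.010 bits.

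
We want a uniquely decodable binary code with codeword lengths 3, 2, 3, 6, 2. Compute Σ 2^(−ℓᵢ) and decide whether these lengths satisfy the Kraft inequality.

0.765625; yes

With common denominator 2^6 = 64: Σ 2^(−ℓᵢ) = 8/64 + 16/64 + 8/64 + 1/64 + 16/64 = 49/64 = 0.765625.
Kraft's inequality requires Σ ≤ 1; here Σ = 0.765625 ≤ 1, so such a prefix code exists.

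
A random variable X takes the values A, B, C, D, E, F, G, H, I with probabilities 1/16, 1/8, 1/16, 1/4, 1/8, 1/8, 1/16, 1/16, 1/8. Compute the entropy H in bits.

Each probability is a power of 1/2, so log₂(1/p) is an integer.
H = Σ p·log₂(1/p) = 1/16·4 + 1/8·3 + 1/16·4 + 1/4·2 + 1/8·3 + 1/8·3 + 1/16·4 + 1/16·4 + 1/8·3 = 3 bits.

3 bits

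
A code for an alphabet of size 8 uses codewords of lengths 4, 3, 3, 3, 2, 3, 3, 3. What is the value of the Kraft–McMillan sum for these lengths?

1.0625

With common denominator 2^4 = 16: Σ 2^(−ℓᵢ) = 1/16 + 2/16 + 2/16 + 2/16 + 4/16 + 2/16 + 2/16 + 2/16 = 17/16 = 1.0625.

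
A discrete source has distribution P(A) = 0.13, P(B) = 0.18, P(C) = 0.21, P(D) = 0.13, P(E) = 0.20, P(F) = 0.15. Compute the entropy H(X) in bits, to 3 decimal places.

H = −Σ pᵢ log₂ pᵢ.
−0.13·log₂(0.13) = 0.3826
−0.18·log₂(0.18) = 0.4453
−0.21·log₂(0.21) = 0.4728
−0.13·log₂(0.13) = 0.3826
−0.20·log₂(0.20) = 0.4644
−0.15·log₂(0.15) = 0.4105
Sum ≈ 2.5583 → 2.558 bits.

2.558 bits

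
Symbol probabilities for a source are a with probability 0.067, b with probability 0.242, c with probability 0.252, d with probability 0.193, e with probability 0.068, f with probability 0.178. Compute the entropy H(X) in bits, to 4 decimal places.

H = −Σ pᵢ log₂ pᵢ.
−0.067·log₂(0.067) = 0.2613
−0.242·log₂(0.242) = 0.4954
−0.252·log₂(0.252) = 0.5011
−0.193·log₂(0.193) = 0.4581
−0.068·log₂(0.068) = 0.2637
−0.178·log₂(0.178) = 0.4432
Sum ≈ 2.4227 → 2.4227 bits.

2.4227 bits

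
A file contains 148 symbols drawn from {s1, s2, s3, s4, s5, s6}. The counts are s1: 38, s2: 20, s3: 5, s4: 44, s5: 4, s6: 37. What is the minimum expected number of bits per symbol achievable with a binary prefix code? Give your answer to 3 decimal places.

2.257 bits/symbol

Probabilities are the counts divided by 148.
Repeatedly combine the two least-probable nodes; the expected code length is the sum of the merged weights.
merge 1/37 + 5/148 → 9/148
merge 9/148 + 5/37 → 29/148
merge 29/148 + 1/4 → 33/74
merge 19/74 + 11/37 → 41/74
merge 33/74 + 41/74 → 1
L = 9/148 + 29/148 + 33/74 + 41/74 + 1 = 167/74 ≈ 2.257 bits/symbol.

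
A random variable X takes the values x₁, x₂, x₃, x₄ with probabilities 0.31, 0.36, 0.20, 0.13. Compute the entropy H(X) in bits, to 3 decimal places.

1.901 bits

H = −Σ pᵢ log₂ pᵢ.
−0.31·log₂(0.31) = 0.5238
−0.36·log₂(0.36) = 0.5306
−0.20·log₂(0.20) = 0.4644
−0.13·log₂(0.13) = 0.3826
Sum ≈ 1.9014 → 1.901 bits.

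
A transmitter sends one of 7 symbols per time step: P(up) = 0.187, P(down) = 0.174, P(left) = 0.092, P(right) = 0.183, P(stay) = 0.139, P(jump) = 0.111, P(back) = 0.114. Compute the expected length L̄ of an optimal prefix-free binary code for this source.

2.813 bits/symbol

Repeatedly combine the two least-probable nodes; the expected code length is the sum of the merged weights.
merge 23/250 + 111/1000 → 203/1000
merge 57/500 + 139/1000 → 253/1000
merge 87/500 + 183/1000 → 357/1000
merge 187/1000 + 203/1000 → 39/100
merge 253/1000 + 357/1000 → 61/100
merge 39/100 + 61/100 → 1
L = 203/1000 + 253/1000 + 357/1000 + 39/100 + 61/100 + 1 = 2813/1000 = 2.813 bits/symbol.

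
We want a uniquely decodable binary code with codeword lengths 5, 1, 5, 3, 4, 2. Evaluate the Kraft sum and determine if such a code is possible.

With common denominator 2^5 = 32: Σ 2^(−ℓᵢ) = 1/32 + 16/32 + 1/32 + 4/32 + 2/32 + 8/32 = 32/32 = 1.
Kraft's inequality requires Σ ≤ 1; here Σ = 1 ≤ 1, so such a prefix code exists.

1; yes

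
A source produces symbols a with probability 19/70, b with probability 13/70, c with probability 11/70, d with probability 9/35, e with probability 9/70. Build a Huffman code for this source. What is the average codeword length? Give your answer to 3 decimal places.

2.286 bits/symbol

Repeatedly combine the two least-probable nodes; the expected code length is the sum of the merged weights.
merge 9/70 + 11/70 → 2/7
merge 13/70 + 9/35 → 31/70
merge 19/70 + 2/7 → 39/70
merge 31/70 + 39/70 → 1
L = 2/7 + 31/70 + 39/70 + 1 = 16/7 ≈ 2.286 bits/symbol.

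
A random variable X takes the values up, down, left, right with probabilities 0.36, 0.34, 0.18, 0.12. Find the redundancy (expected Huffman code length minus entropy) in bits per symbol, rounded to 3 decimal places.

Entropy H = −Σ p log₂ p ≈ 1.8722 bits.
Huffman merges: 3/25+9/50→3/10; 3/10+17/50→16/25; 9/25+16/25→1. L = 97/50 ≈ 1.9400.
L − H = 1.9400 − 1.8722 = 0.068 bits.

0.068 bits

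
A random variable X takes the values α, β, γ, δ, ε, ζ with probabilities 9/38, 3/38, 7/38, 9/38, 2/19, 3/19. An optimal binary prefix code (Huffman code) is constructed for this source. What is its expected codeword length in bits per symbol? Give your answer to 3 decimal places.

2.526 bits/symbol

Repeatedly combine the two least-probable nodes; the expected code length is the sum of the merged weights.
merge 3/38 + 2/19 → 7/38
merge 3/19 + 7/38 → 13/38
merge 7/38 + 9/38 → 8/19
merge 9/38 + 13/38 → 11/19
merge 8/19 + 11/19 → 1
L = 7/38 + 13/38 + 8/19 + 11/19 + 1 = 48/19 ≈ 2.526 bits/symbol.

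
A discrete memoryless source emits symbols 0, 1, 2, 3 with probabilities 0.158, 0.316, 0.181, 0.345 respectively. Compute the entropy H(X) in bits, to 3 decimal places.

H = −Σ pᵢ log₂ pᵢ.
−0.158·log₂(0.158) = 0.4206
−0.316·log₂(0.316) = 0.5252
−0.181·log₂(0.181) = 0.4463
−0.345·log₂(0.345) = 0.5297
Sum ≈ 1.9218 → 1.922 bits.

1.922 bits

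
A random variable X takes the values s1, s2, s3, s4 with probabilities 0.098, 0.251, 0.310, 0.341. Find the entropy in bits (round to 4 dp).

H = −Σ pᵢ log₂ pᵢ.
−0.098·log₂(0.098) = 0.3284
−0.251·log₂(0.251) = 0.5006
−0.310·log₂(0.310) = 0.5238
−0.341·log₂(0.341) = 0.5293
Sum ≈ 1.8820 → 1.8820 bits.

1.8820 bits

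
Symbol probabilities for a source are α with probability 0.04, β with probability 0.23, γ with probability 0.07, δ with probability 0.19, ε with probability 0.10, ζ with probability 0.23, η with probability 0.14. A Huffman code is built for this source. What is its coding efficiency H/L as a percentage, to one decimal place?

98.6%

Entropy H = −Σ p log₂ p ≈ 2.6142 bits.
Huffman merges: 1/25+7/100→11/100; 1/10+11/100→21/100; 7/50+19/100→33/100; 21/100+23/100→11/25; 23/100+33/100→14/25; 11/25+14/25→1. L = 53/20 ≈ 2.6500.
Efficiency = H/L = 2.6142/2.6500 = 98.6%.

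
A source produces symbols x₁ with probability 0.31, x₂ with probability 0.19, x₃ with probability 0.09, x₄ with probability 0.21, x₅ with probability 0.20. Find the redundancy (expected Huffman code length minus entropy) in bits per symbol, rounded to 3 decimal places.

Entropy H = −Σ p log₂ p ≈ 2.2289 bits.
Huffman merges: 9/100+19/100→7/25; 1/5+21/100→41/100; 7/25+31/100→59/100; 41/100+59/100→1. L = 57/25 ≈ 2.2800.
L − H = 2.2800 − 2.2289 = 0.051 bits.

0.051 bits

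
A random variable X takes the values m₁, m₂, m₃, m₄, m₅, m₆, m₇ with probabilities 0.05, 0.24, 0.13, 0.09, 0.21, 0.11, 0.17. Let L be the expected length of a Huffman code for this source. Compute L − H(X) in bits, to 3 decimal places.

Entropy H = −Σ p log₂ p ≈ 2.6632 bits.
Huffman merges: 1/20+9/100→7/50; 11/100+13/100→6/25; 7/50+17/100→31/100; 21/100+6/25→9/20; 6/25+31/100→11/20; 9/20+11/20→1. L = 269/100 ≈ 2.6900.
L − H = 2.6900 − 2.6632 = 0.027 bits.

0.027 bits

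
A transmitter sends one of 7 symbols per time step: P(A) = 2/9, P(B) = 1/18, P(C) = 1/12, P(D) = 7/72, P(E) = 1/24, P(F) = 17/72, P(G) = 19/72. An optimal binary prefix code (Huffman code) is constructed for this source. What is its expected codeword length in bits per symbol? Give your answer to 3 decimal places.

2.556 bits/symbol

Repeatedly combine the two least-probable nodes; the expected code length is the sum of the merged weights.
merge 1/24 + 1/18 → 7/72
merge 1/12 + 7/72 → 13/72
merge 7/72 + 13/72 → 5/18
merge 2/9 + 17/72 → 11/24
merge 19/72 + 5/18 → 13/24
merge 11/24 + 13/24 → 1
L = 7/72 + 13/72 + 5/18 + 11/24 + 13/24 + 1 = 23/9 ≈ 2.556 bits/symbol.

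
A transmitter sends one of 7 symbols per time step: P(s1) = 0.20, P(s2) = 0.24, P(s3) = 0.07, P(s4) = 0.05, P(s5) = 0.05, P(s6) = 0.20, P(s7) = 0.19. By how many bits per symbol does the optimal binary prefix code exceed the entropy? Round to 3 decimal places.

0.051 bits

Entropy H = −Σ p log₂ p ≈ 2.5789 bits.
Huffman merges: 1/20+1/20→1/10; 7/100+1/10→17/100; 17/100+19/100→9/25; 1/5+1/5→2/5; 6/25+9/25→3/5; 2/5+3/5→1. L = 263/100 ≈ 2.6300.
L − H = 2.6300 − 2.5789 = 0.051 bits.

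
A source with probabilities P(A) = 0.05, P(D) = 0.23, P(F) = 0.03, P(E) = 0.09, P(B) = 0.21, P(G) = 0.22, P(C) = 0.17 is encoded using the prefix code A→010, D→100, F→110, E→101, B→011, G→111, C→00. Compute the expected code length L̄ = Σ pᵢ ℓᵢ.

L̄ = Σ pᵢ·ℓᵢ = 0.05·3 + 0.23·3 + 0.03·3 + 0.09·3 + 0.21·3 + 0.22·3 + 0.17·2 = 2.83 bits/symbol.

2.83 bits/symbol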